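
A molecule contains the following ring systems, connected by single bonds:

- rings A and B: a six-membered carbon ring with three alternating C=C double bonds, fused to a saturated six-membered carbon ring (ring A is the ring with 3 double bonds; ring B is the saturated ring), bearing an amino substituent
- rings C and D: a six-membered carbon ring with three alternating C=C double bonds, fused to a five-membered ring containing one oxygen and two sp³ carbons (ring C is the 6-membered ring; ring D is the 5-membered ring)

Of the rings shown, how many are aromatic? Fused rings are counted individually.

2

Ring A is planar and fully conjugated; 3 ring double bonds give 6 π electrons. Since 6 = 4n+2 (n=1), ring A is aromatic (benzene ring).
Ring B has four sp³ carbons, so it is not fully conjugated — not aromatic (cyclohexane ring).
Ring C is planar and fully conjugated; 3 ring double bonds give 6 π electrons. Since 6 = 4n+2 (n=1), ring C is aromatic (benzene ring).
Ring D has two sp³ carbons, so it is not fully conjugated — not aromatic (oxolane ring).
Aromatic: A, C. Total: 2.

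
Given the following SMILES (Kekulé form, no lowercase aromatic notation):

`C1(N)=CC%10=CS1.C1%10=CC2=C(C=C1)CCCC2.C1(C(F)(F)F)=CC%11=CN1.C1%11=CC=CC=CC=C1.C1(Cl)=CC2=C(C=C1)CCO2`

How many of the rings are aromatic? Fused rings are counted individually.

4

The SMILES encodes a five-membered ring of four carbons and one sulfur, with two C=C double bonds; a six-membered carbon ring with three alternating C=C double bonds, fused to a saturated six-membered carbon ring; a five-membered ring of four carbons and one nitrogen bearing a hydrogen, with two C=C double bonds; an eight-membered carbon ring with four alternating C=C double bonds; a six-membered carbon ring with three alternating C=C double bonds, fused to a five-membered ring containing one oxygen and two sp³ carbons.
The 5-membered ring with one sulfur is fully conjugated (every ring atom contributes a p orbital); 2 ring double bonds (4 π electrons) plus a heteroatom lone pair (2) give 6 π electrons. 6 = 4(1)+2, so it is aromatic (thiophene).
The 6-membered ring has a continuous p-orbital overlap around the ring; 3 ring double bonds give 6 π electrons. Since 6 = 4n+2 (n=1), it is aromatic (benzene ring).
The second 6-membered ring has four sp³ carbons, so it is not fully conjugated — not aromatic (cyclohexane ring).
The 5-membered ring with one N–H is fully conjugated (every ring atom contributes a p orbital); 2 ring double bonds (4 π electrons) plus a heteroatom lone pair (2) give 6 π electrons. 6 = 4(1)+2, so it is aromatic (pyrrole).
The 8-membered ring has only sp² ring atoms; a planar conformation would have a fully conjugated π system of 8 electrons. But 8 = 4(2), which is 4n not 4n+2, so it is not aromatic (cyclooctatetraene) — cyclooctatetraene distorts into a non-planar tub to avoid antiaromaticity.
The third 6-membered ring has a continuous p-orbital overlap around the ring; 3 ring double bonds give 6 π electrons. That satisfies 4n+2 with n=1, so it is aromatic (benzene ring).
The 5-membered ring with one oxygen has two sp³ carbons, so it is not fully conjugated — not aromatic (oxolane ring).
4 of the 7 rings are aromatic. Total: 4.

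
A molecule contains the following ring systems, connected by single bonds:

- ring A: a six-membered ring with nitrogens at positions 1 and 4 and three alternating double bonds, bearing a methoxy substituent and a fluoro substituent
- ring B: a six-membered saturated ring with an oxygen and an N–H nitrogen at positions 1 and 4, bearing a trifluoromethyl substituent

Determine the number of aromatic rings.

1

Ring A is fully conjugated (every ring atom contributes a p orbital); 3 ring double bonds give 6 π electrons. Since 6 = 4n+2 (n=1), ring A is aromatic (pyrazine).
Ring B has only sp³ atoms, so it is not fully conjugated — not aromatic (morpholine).
Aromatic: A. Total: 1.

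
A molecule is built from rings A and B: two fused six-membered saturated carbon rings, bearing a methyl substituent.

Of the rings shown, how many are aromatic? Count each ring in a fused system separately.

Ring A has only sp³ atoms, so it is not fully conjugated — not aromatic (cyclohexane ring).
Ring B has only sp³ atoms, so it is not fully conjugated — not aromatic (cyclohexane ring).
No ring is aromatic. Total: 0.

0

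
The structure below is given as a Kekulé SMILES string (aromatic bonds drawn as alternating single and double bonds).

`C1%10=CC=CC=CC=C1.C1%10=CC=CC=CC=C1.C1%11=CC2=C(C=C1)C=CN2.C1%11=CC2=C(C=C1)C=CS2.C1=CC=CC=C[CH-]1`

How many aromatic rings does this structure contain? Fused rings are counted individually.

The SMILES encodes an eight-membered carbon ring with four alternating C=C double bonds; an eight-membered carbon ring with four alternating C=C double bonds; a six-membered carbon ring with three alternating C=C double bonds, fused to a five-membered ring containing one N–H nitrogen and two C=C double bonds; a six-membered carbon ring with three alternating C=C double bonds, fused to a five-membered ring containing one sulfur and two C=C double bonds; a seven-membered all-carbon ring bearing a negative charge on one carbon, with three C=C double bonds.
The 8-membered ring has only sp² ring atoms; a planar conformation would have a fully conjugated π system of 8 electrons. But 8 = 4(2), which is 4n not 4n+2, so it is not aromatic (cyclooctatetraene) — cyclooctatetraene distorts into a non-planar tub to avoid antiaromaticity.
The second 8-membered ring has only sp² ring atoms; a planar conformation would have a fully conjugated π system of 8 electrons. But 8 = 4(2), which is 4n not 4n+2, so it is not aromatic (cyclooctatetraene) — cyclooctatetraene distorts into a non-planar tub to avoid antiaromaticity.
The fused 6/5-membered bicyclic (with one N–H) is a single π system with 9 sp² atoms and 10 π electrons from ring double bonds plus a heteroatom lone pair. 10 = 4(2)+2, so the system is aromatic and both rings count as aromatic (indole).
The fused 6/5-membered bicyclic (with one sulfur) is a single π system with 9 sp² atoms and 10 π electrons from ring double bonds plus a heteroatom lone pair. 10 = 4(2)+2, so the system is aromatic and both rings count as aromatic (benzothiophene).
The 7-membered ring has only sp² ring atoms; a planar conformation would have a fully conjugated π system of 8 electrons. But 8 = 4(2), which is 4n not 4n+2, so it is not aromatic (cycloheptatrienyl anion).
4 of the 7 rings are aromatic. Total: 4.

4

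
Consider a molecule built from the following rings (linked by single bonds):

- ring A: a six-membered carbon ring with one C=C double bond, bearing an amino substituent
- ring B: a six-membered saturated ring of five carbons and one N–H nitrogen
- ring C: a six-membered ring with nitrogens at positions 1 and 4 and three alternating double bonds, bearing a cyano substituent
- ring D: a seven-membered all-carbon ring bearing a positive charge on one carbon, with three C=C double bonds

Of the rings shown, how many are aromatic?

2

Ring A has four sp³ carbons, so it is not fully conjugated — not aromatic (cyclohexene).
Ring B has only sp³ atoms, so it is not fully conjugated — not aromatic (piperidine).
Ring C is planar and fully conjugated; 3 ring double bonds give 6 π electrons. 6 = 4(1)+2, so ring C is aromatic (pyrazine).
Ring D is planar and fully conjugated; 3 ring double bonds (6 π electrons) plus the carbocation's empty p orbital (0, but keeps the ring conjugated) give 6 π electrons. 6 = 4(1)+2, so ring D is aromatic (tropylium cation).
Aromatic: C, D. Total: 2.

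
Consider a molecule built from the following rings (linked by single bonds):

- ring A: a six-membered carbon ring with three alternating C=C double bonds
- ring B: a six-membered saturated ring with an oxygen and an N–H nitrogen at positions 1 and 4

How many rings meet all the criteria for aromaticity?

1

Ring A has a continuous p-orbital overlap around the ring; 3 ring double bonds give 6 π electrons. Since 6 = 4n+2 (n=1), ring A is aromatic (benzene).
Ring B has only sp³ atoms, so it is not fully conjugated — not aromatic (morpholine).
Aromatic: A. Total: 1.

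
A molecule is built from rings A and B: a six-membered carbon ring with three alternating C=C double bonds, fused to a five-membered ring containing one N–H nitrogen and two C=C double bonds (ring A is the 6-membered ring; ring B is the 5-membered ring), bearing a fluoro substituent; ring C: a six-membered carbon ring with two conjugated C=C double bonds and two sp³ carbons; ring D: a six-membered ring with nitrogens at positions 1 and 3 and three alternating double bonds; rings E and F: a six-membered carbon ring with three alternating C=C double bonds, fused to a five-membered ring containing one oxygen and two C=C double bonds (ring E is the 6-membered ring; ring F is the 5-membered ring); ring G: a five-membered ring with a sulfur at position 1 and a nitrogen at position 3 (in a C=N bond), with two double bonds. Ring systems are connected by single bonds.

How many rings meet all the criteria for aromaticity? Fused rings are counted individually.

6

Rings A and B form a fused bicyclic system (with one N–H) with 9 sp² atoms and 10 π electrons from ring double bonds plus a heteroatom lone pair. 10 = 4(2)+2, so the system is aromatic and both rings count as aromatic (indole).
Ring C has two sp³ carbons, so it is not fully conjugated — not aromatic (1,3-cyclohexadiene).
Ring D has a continuous p-orbital overlap around the ring; 3 ring double bonds give 6 π electrons. Since 6 = 4n+2 (n=1), ring D is aromatic (pyrimidine).
Rings E and F form a fused bicyclic system (with one oxygen) with 9 sp² atoms and 10 π electrons from ring double bonds plus a heteroatom lone pair. 10 = 4(2)+2, so the system is aromatic and both rings count as aromatic (benzofuran).
Ring G has a continuous p-orbital overlap around the ring; 2 ring double bonds (4 π electrons) plus a heteroatom lone pair (2) give 6 π electrons. That satisfies 4n+2 with n=1, so ring G is aromatic (thiazole).
Aromatic: A, B, D, E, F, G. Total: 6.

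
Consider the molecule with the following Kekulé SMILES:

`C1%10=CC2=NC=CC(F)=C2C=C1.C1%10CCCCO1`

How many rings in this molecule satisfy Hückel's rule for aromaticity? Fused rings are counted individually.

2

The SMILES encodes two fused six-membered rings, each with three alternating double bonds; one ring is all carbon and the other has one ring nitrogen; a six-membered saturated ring of five carbons and one oxygen.
The fused 6/6-membered bicyclic (with one nitrogen) is a single π system with 10 sp² atoms and 10 π electrons from ring double bonds. 10 = 4(2)+2, so the system is aromatic and both rings count as aromatic (quinoline).
The 6-membered ring with one oxygen has only sp³ atoms, so it is not fully conjugated — not aromatic (tetrahydropyran).
2 of the 3 rings are aromatic. Total: 2.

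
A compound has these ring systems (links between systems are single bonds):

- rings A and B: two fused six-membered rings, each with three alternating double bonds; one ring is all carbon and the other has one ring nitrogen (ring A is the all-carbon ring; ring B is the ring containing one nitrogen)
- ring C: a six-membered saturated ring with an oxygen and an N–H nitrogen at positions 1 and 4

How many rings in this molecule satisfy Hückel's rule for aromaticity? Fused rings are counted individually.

2

Rings A and B form a fused bicyclic system (with one nitrogen) with 10 sp² atoms and 10 π electrons from ring double bonds. 10 = 4(2)+2, so the system is aromatic and both rings count as aromatic (quinoline).
Ring C has only sp³ atoms, so it is not fully conjugated — not aromatic (morpholine).
Aromatic: A, B. Total: 2.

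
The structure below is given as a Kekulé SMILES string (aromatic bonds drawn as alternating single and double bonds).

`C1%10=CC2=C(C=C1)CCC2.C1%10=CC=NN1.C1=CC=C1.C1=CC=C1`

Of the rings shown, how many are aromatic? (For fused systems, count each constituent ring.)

2

The SMILES encodes a six-membered carbon ring with three alternating C=C double bonds, fused to a saturated five-membered carbon ring; a five-membered ring with two adjacent nitrogens (one bearing H, one in a double bond) and two double bonds; a four-membered carbon ring with two alternating C=C double bonds; a four-membered carbon ring with two alternating C=C double bonds.
The 6-membered ring is planar and fully conjugated; 3 ring double bonds give 6 π electrons. That satisfies 4n+2 with n=1, so it is aromatic (benzene ring).
The 5-membered ring has three sp³ carbons, so it is not fully conjugated — not aromatic (cyclopentane ring).
The 5-membered ring with two adjacent nitrogens (one N–H, one =N–) is planar and fully conjugated; 2 ring double bonds (4 π electrons) plus a heteroatom lone pair (2) give 6 π electrons. That satisfies 4n+2 with n=1, so it is aromatic (pyrazole).
The 4-membered ring has only sp² ring atoms; a planar conformation would have a fully conjugated π system of 4 electrons. But 4 = 4(1), which is 4n not 4n+2, so it is not aromatic (cyclobutadiene) — cyclobutadiene is antiaromatic and distorts to a rectangle.
The second 4-membered ring has only sp² ring atoms; a planar conformation would have a fully conjugated π system of 4 electrons. But 4 = 4(1), which is 4n not 4n+2, so it is not aromatic (cyclobutadiene) — cyclobutadiene is antiaromatic and distorts to a rectangle.
2 of the 5 rings are aromatic. Total: 2.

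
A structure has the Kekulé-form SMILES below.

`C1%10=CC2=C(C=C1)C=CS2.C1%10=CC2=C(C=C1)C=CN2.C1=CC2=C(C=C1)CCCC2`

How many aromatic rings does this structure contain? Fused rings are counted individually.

The SMILES encodes a six-membered carbon ring with three alternating C=C double bonds, fused to a five-membered ring containing one sulfur and two C=C double bonds; a six-membered carbon ring with three alternating C=C double bonds, fused to a five-membered ring containing one N–H nitrogen and two C=C double bonds; a six-membered carbon ring with three alternating C=C double bonds, fused to a saturated six-membered carbon ring.
The fused 6/5-membered bicyclic (with one sulfur) is a single π system with 9 sp² atoms and 10 π electrons from ring double bonds plus a heteroatom lone pair. 10 = 4(2)+2, so the system is aromatic and both rings count as aromatic (benzothiophene).
The fused 6/5-membered bicyclic (with one N–H) is a single π system with 9 sp² atoms and 10 π electrons from ring double bonds plus a heteroatom lone pair. 10 = 4(2)+2, so the system is aromatic and both rings count as aromatic (indole).
The 6-membered ring is planar and fully conjugated; 3 ring double bonds give 6 π electrons. Since 6 = 4n+2 (n=1), it is aromatic (benzene ring).
The second 6-membered ring has four sp³ carbons, so it is not fully conjugated — not aromatic (cyclohexane ring).
5 of the 6 rings are aromatic. Total: 5.

5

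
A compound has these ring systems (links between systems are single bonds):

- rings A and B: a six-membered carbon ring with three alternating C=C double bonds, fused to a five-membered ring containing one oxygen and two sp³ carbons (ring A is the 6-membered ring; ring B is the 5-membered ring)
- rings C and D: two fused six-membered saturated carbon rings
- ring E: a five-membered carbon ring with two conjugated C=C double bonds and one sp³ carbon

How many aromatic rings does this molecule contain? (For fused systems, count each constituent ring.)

Ring A has a continuous p-orbital overlap around the ring; 3 ring double bonds give 6 π electrons. Since 6 = 4n+2 (n=1), ring A is aromatic (benzene ring).
Ring B has two sp³ carbons, so it is not fully conjugated — not aromatic (oxolane ring).
Ring C has only sp³ atoms, so it is not fully conjugated — not aromatic (cyclohexane ring).
Ring D has only sp³ atoms, so it is not fully conjugated — not aromatic (cyclohexane ring).
Ring E has one sp³ carbon, so it is not fully conjugated — not aromatic (cyclopentadiene).
Aromatic: A. Total: 1.

1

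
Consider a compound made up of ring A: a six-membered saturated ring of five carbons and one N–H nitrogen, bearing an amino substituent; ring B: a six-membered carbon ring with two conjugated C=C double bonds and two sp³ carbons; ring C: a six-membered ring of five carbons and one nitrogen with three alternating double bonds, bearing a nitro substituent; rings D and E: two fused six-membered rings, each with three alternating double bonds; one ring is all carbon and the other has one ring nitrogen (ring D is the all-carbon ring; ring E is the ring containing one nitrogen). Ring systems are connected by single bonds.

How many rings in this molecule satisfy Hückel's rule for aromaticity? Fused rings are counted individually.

Ring A has only sp³ atoms, so it is not fully conjugated — not aromatic (piperidine).
Ring B has two sp³ carbons, so it is not fully conjugated — not aromatic (1,3-cyclohexadiene).
Ring C is planar and fully conjugated; 3 ring double bonds give 6 π electrons. 6 = 4(1)+2, so ring C is aromatic (pyridine).
Rings D and E form a fused bicyclic system (with one nitrogen) with 10 sp² atoms and 10 π electrons from ring double bonds. 10 = 4(2)+2, so the system is aromatic and both rings count as aromatic (quinoline).
Aromatic: C, D, E. Total: 3.

3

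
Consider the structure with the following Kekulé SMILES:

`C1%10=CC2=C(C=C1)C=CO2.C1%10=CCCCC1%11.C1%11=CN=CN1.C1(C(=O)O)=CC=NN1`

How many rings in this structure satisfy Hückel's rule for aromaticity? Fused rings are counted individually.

The SMILES encodes a six-membered carbon ring with three alternating C=C double bonds, fused to a five-membered ring containing one oxygen and two C=C double bonds; a six-membered carbon ring with one C=C double bond; a five-membered ring with nitrogens at positions 1 and 3 (one bearing H, one in a C=N bond) and two double bonds; a five-membered ring with two adjacent nitrogens (one bearing H, one in a double bond) and two double bonds.
The fused 6/5-membered bicyclic (with one oxygen) is a single π system with 9 sp² atoms and 10 π electrons from ring double bonds plus a heteroatom lone pair. 10 = 4(2)+2, so the system is aromatic and both rings count as aromatic (benzofuran).
The 6-membered ring has four sp³ carbons, so it is not fully conjugated — not aromatic (cyclohexene).
The 5-membered ring with two nitrogens (one N–H, one =N–) is planar and fully conjugated; 2 ring double bonds (4 π electrons) plus a heteroatom lone pair (2) give 6 π electrons. Since 6 = 4n+2 (n=1), it is aromatic (imidazole).
The 5-membered ring with two adjacent nitrogens (one N–H, one =N–) is planar and fully conjugated; 2 ring double bonds (4 π electrons) plus a heteroatom lone pair (2) give 6 π electrons. 6 = 4(1)+2, so it is aromatic (pyrazole).
4 of the 5 rings are aromatic. Total: 4.

4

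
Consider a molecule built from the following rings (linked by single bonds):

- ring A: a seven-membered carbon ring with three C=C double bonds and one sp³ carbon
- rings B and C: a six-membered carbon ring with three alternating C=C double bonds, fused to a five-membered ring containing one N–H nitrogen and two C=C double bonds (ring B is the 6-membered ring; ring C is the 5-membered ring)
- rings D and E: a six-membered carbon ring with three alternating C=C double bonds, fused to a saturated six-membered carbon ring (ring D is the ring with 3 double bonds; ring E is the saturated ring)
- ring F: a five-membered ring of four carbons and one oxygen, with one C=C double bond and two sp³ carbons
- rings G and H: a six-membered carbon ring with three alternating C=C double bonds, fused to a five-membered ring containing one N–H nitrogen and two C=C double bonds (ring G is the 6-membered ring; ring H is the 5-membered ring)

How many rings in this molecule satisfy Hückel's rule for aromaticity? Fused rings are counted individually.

Ring A has one sp³ carbon, so it is not fully conjugated — not aromatic (cycloheptatriene).
Rings B and C form a fused bicyclic system (with one N–H) with 9 sp² atoms and 10 π electrons from ring double bonds plus a heteroatom lone pair. 10 = 4(2)+2, so the system is aromatic and both rings count as aromatic (indole).
Ring D has a continuous p-orbital overlap around the ring; 3 ring double bonds give 6 π electrons. That satisfies 4n+2 with n=1, so ring D is aromatic (benzene ring).
Ring E has four sp³ carbons, so it is not fully conjugated — not aromatic (cyclohexane ring).
Ring F has two sp³ carbons, so it is not fully conjugated — not aromatic (2,3-dihydrofuran).
Rings G and H form a fused bicyclic system (with one N–H) with 9 sp² atoms and 10 π electrons from ring double bonds plus a heteroatom lone pair. 10 = 4(2)+2, so the system is aromatic and both rings count as aromatic (indole).
Aromatic: B, C, D, G, H. Total: 5.

5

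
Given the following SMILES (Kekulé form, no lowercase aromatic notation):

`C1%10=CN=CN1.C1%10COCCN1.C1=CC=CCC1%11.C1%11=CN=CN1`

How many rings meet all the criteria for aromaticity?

2

The SMILES encodes a five-membered ring with nitrogens at positions 1 and 3 (one bearing H, one in a C=N bond) and two double bonds; a six-membered saturated ring with an oxygen and an N–H nitrogen at positions 1 and 4; a six-membered carbon ring with two conjugated C=C double bonds and two sp³ carbons; a five-membered ring with nitrogens at positions 1 and 3 (one bearing H, one in a C=N bond) and two double bonds.
The 5-membered ring with two nitrogens (one N–H, one =N–) is fully conjugated (every ring atom contributes a p orbital); 2 ring double bonds (4 π electrons) plus a heteroatom lone pair (2) give 6 π electrons. Since 6 = 4n+2 (n=1), it is aromatic (imidazole).
The 6-membered ring with one oxygen and one N–H (1,4) has only sp³ atoms, so it is not fully conjugated — not aromatic (morpholine).
The 6-membered ring has two sp³ carbons, so it is not fully conjugated — not aromatic (1,3-cyclohexadiene).
The second 5-membered ring with two nitrogens (one N–H, one =N–) is fully conjugated (every ring atom contributes a p orbital); 2 ring double bonds (4 π electrons) plus a heteroatom lone pair (2) give 6 π electrons. That satisfies 4n+2 with n=1, so it is aromatic (imidazole).
2 of the 4 rings are aromatic. Total: 2.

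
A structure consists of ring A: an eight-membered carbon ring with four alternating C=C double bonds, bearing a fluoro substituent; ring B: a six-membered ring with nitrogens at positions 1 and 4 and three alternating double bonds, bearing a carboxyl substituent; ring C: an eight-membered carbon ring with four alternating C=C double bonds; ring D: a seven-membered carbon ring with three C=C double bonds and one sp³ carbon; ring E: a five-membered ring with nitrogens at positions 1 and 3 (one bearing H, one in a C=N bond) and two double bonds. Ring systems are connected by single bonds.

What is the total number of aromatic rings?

2

Ring A has only sp² ring atoms; a planar conformation would have a fully conjugated π system of 8 electrons. But 8 = 4(2), which is 4n not 4n+2, so ring A is not aromatic (cyclooctatetraene) — cyclooctatetraene distorts into a non-planar tub to avoid antiaromaticity.
Ring B is fully conjugated (every ring atom contributes a p orbital); 3 ring double bonds give 6 π electrons. Since 6 = 4n+2 (n=1), ring B is aromatic (pyrazine).
Ring C has only sp² ring atoms; a planar conformation would have a fully conjugated π system of 8 electrons. But 8 = 4(2), which is 4n not 4n+2, so ring C is not aromatic (cyclooctatetraene) — cyclooctatetraene distorts into a non-planar tub to avoid antiaromaticity.
Ring D has one sp³ carbon, so it is not fully conjugated — not aromatic (cycloheptatriene).
Ring E has a continuous p-orbital overlap around the ring; 2 ring double bonds (4 π electrons) plus a heteroatom lone pair (2) give 6 π electrons. That satisfies 4n+2 with n=1, so ring E is aromatic (imidazole).
Aromatic: B, E. Total: 2.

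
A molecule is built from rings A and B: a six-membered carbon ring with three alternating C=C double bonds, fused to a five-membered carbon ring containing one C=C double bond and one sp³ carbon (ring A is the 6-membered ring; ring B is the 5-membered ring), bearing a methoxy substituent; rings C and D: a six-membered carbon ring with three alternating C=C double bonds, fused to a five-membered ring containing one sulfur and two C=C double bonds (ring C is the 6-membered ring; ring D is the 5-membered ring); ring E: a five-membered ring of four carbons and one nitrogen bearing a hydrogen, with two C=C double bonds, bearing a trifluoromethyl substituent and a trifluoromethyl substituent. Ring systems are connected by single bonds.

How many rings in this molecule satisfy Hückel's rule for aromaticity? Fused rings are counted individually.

4

Ring A has a continuous p-orbital overlap around the ring; 3 ring double bonds give 6 π electrons. That satisfies 4n+2 with n=1, so ring A is aromatic (benzene ring).
Ring B has one sp³ carbon, so it is not fully conjugated — not aromatic (cyclopentene ring).
Rings C and D form a fused bicyclic system (with one sulfur) with 9 sp² atoms and 10 π electrons from ring double bonds plus a heteroatom lone pair. 10 = 4(2)+2, so the system is aromatic and both rings count as aromatic (benzothiophene).
Ring E is planar and fully conjugated; 2 ring double bonds (4 π electrons) plus a heteroatom lone pair (2) give 6 π electrons. 6 = 4(1)+2, so ring E is aromatic (pyrrole).
Aromatic: A, C, D, E. Total: 4.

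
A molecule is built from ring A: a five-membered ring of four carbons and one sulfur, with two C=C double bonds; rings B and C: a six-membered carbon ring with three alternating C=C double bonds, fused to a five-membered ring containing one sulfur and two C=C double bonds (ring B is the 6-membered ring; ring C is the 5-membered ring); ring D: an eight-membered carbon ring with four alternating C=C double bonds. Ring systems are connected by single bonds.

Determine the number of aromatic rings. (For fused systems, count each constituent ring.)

3

Ring A has a continuous p-orbital overlap around the ring; 2 ring double bonds (4 π electrons) plus a heteroatom lone pair (2) give 6 π electrons. Since 6 = 4n+2 (n=1), ring A is aromatic (thiophene).
Rings B and C form a fused bicyclic system (with one sulfur) with 9 sp² atoms and 10 π electrons from ring double bonds plus a heteroatom lone pair. 10 = 4(2)+2, so the system is aromatic and both rings count as aromatic (benzothiophene).
Ring D has only sp² ring atoms; a planar conformation would have a fully conjugated π system of 8 electrons. But 8 = 4(2), which is 4n not 4n+2, so ring D is not aromatic (cyclooctatetraene) — cyclooctatetraene distorts into a non-planar tub to avoid antiaromaticity.
Aromatic: A, B, C. Total: 3.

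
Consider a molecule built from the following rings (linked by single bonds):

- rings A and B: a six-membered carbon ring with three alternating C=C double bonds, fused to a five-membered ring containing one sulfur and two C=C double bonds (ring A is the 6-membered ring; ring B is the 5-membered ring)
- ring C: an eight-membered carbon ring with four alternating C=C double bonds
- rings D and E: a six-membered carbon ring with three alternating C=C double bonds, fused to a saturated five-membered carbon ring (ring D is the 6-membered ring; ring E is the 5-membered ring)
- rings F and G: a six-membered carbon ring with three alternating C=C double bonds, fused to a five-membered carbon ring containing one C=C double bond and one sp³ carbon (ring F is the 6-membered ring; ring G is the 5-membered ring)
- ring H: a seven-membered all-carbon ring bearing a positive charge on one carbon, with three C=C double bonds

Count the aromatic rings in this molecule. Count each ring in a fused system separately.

5

Rings A and B form a fused bicyclic system (with one sulfur) with 9 sp² atoms and 10 π electrons from ring double bonds plus a heteroatom lone pair. 10 = 4(2)+2, so the system is aromatic and both rings count as aromatic (benzothiophene).
Ring C has only sp² ring atoms; a planar conformation would have a fully conjugated π system of 8 electrons. But 8 = 4(2), which is 4n not 4n+2, so ring C is not aromatic (cyclooctatetraene) — cyclooctatetraene distorts into a non-planar tub to avoid antiaromaticity.
Ring D is fully conjugated (every ring atom contributes a p orbital); 3 ring double bonds give 6 π electrons. That satisfies 4n+2 with n=1, so ring D is aromatic (benzene ring).
Ring E has three sp³ carbons, so it is not fully conjugated — not aromatic (cyclopentane ring).
Ring F is planar and fully conjugated; 3 ring double bonds give 6 π electrons. 6 = 4(1)+2, so ring F is aromatic (benzene ring).
Ring G has one sp³ carbon, so it is not fully conjugated — not aromatic (cyclopentene ring).
Ring H has a continuous p-orbital overlap around the ring; 3 ring double bonds (6 π electrons) plus the carbocation's empty p orbital (0, but keeps the ring conjugated) give 6 π electrons. Since 6 = 4n+2 (n=1), ring H is aromatic (tropylium cation).
Aromatic: A, B, D, F, H. Total: 5.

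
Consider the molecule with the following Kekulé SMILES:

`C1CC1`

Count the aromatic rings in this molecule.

0

The SMILES encodes a three-membered saturated carbon ring.
The 3-membered ring has only sp³ atoms, so it is not fully conjugated — not aromatic (cyclopropane).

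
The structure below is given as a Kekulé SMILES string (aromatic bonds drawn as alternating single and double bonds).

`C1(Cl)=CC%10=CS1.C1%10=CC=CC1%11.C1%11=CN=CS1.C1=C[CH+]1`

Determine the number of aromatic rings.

3

The SMILES encodes a five-membered ring of four carbons and one sulfur, with two C=C double bonds; a five-membered carbon ring with two conjugated C=C double bonds and one sp³ carbon; a five-membered ring with a sulfur at position 1 and a nitrogen at position 3 (in a C=N bond), with two double bonds; a three-membered all-carbon ring bearing a positive charge on one carbon, with one C=C double bond.
The 5-membered ring with one sulfur is fully conjugated (every ring atom contributes a p orbital); 2 ring double bonds (4 π electrons) plus a heteroatom lone pair (2) give 6 π electrons. 6 = 4(1)+2, so it is aromatic (thiophene).
The 5-membered ring has one sp³ carbon, so it is not fully conjugated — not aromatic (cyclopentadiene).
The 5-membered ring with one sulfur and one =N– is fully conjugated (every ring atom contributes a p orbital); 2 ring double bonds (4 π electrons) plus a heteroatom lone pair (2) give 6 π electrons. 6 = 4(1)+2, so it is aromatic (thiazole).
The 3-membered ring is fully conjugated (every ring atom contributes a p orbital); 1 ring double bond (2 π electrons) plus the carbocation's empty p orbital (0, but keeps the ring conjugated) give 2 π electrons. That satisfies 4n+2 with n=0, so it is aromatic (cyclopropenyl cation).
3 of the 4 rings are aromatic. Total: 3.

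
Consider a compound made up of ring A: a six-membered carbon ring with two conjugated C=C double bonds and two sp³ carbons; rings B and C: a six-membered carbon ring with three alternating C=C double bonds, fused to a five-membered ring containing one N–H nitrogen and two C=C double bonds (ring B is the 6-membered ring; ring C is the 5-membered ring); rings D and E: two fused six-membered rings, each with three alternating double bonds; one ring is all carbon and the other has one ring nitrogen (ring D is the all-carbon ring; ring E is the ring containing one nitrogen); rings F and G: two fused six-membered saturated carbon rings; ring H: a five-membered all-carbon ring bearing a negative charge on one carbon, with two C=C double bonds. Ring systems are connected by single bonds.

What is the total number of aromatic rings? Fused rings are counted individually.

5

Ring A has two sp³ carbons, so it is not fully conjugated — not aromatic (1,3-cyclohexadiene).
Rings B and C form a fused bicyclic system (with one N–H) with 9 sp² atoms and 10 π electrons from ring double bonds plus a heteroatom lone pair. 10 = 4(2)+2, so the system is aromatic and both rings count as aromatic (indole).
Rings D and E form a fused bicyclic system (with one nitrogen) with 10 sp² atoms and 10 π electrons from ring double bonds. 10 = 4(2)+2, so the system is aromatic and both rings count as aromatic (quinoline).
Ring F has only sp³ atoms, so it is not fully conjugated — not aromatic (cyclohexane ring).
Ring G has only sp³ atoms, so it is not fully conjugated — not aromatic (cyclohexane ring).
Ring H has a continuous p-orbital overlap around the ring; 2 ring double bonds (4 π electrons) plus the carbanion lone pair (2) give 6 π electrons. 6 = 4(1)+2, so ring H is aromatic (cyclopentadienyl anion).
Aromatic: B, C, D, E, H. Total: 5.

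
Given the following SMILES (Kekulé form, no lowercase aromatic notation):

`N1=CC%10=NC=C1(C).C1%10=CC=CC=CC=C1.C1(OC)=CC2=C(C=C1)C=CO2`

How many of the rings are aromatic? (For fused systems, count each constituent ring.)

3

The SMILES encodes a six-membered ring with nitrogens at positions 1 and 4 and three alternating double bonds; an eight-membered carbon ring with four alternating C=C double bonds; a six-membered carbon ring with three alternating C=C double bonds, fused to a five-membered ring containing one oxygen and two C=C double bonds.
The 6-membered ring with two nitrogens (1,4) has a continuous p-orbital overlap around the ring; 3 ring double bonds give 6 π electrons. That satisfies 4n+2 with n=1, so it is aromatic (pyrazine).
The 8-membered ring has only sp² ring atoms; a planar conformation would have a fully conjugated π system of 8 electrons. But 8 = 4(2), which is 4n not 4n+2, so it is not aromatic (cyclooctatetraene) — cyclooctatetraene distorts into a non-planar tub to avoid antiaromaticity.
The fused 6/5-membered bicyclic (with one oxygen) is a single π system with 9 sp² atoms and 10 π electrons from ring double bonds plus a heteroatom lone pair. 10 = 4(2)+2, so the system is aromatic and both rings count as aromatic (benzofuran).
3 of the 4 rings are aromatic. Total: 3.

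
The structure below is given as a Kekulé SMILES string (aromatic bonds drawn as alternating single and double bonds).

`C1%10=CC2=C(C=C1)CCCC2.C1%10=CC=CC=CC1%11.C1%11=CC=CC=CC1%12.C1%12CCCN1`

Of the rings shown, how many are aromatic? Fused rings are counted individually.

The SMILES encodes a six-membered carbon ring with three alternating C=C double bonds, fused to a saturated six-membered carbon ring; a seven-membered carbon ring with three C=C double bonds and one sp³ carbon; a seven-membered carbon ring with three C=C double bonds and one sp³ carbon; a five-membered saturated ring of four carbons and one N–H nitrogen.
The 6-membered ring is planar and fully conjugated; 3 ring double bonds give 6 π electrons. That satisfies 4n+2 with n=1, so it is aromatic (benzene ring).
The second 6-membered ring has four sp³ carbons, so it is not fully conjugated — not aromatic (cyclohexane ring).
The 7-membered ring has one sp³ carbon, so it is not fully conjugated — not aromatic (cycloheptatriene).
The second 7-membered ring has one sp³ carbon, so it is not fully conjugated — not aromatic (cycloheptatriene).
The 5-membered ring with one N–H has only sp³ atoms, so it is not fully conjugated — not aromatic (pyrrolidine).
1 of the 5 rings is aromatic. Total: 1.

1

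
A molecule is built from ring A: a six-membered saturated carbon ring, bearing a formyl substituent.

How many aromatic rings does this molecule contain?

Ring A has only sp³ atoms, so it is not fully conjugated — not aromatic (cyclohexane).

0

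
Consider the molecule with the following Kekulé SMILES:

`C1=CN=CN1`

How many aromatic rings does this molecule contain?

The SMILES encodes a five-membered ring with nitrogens at positions 1 and 3 (one bearing H, one in a C=N bond) and two double bonds.
The 5-membered ring with two nitrogens (one N–H, one =N–) is fully conjugated (every ring atom contributes a p orbital); 2 ring double bonds (4 π electrons) plus a heteroatom lone pair (2) give 6 π electrons. That satisfies 4n+2 with n=1, so it is aromatic (imidazole).

1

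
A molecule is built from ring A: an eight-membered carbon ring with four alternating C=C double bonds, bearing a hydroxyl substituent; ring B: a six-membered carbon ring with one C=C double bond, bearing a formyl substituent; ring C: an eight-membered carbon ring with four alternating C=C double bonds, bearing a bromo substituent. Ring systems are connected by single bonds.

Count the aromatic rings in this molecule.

Ring A has only sp² ring atoms; a planar conformation would have a fully conjugated π system of 8 electrons. But 8 = 4(2), which is 4n not 4n+2, so ring A is not aromatic (cyclooctatetraene) — cyclooctatetraene distorts into a non-planar tub to avoid antiaromaticity.
Ring B has four sp³ carbons, so it is not fully conjugated — not aromatic (cyclohexene).
Ring C has only sp² ring atoms; a planar conformation would have a fully conjugated π system of 8 electrons. But 8 = 4(2), which is 4n not 4n+2, so ring C is not aromatic (cyclooctatetraene) — cyclooctatetraene distorts into a non-planar tub to avoid antiaromaticity.
No ring is aromatic. Total: 0.

0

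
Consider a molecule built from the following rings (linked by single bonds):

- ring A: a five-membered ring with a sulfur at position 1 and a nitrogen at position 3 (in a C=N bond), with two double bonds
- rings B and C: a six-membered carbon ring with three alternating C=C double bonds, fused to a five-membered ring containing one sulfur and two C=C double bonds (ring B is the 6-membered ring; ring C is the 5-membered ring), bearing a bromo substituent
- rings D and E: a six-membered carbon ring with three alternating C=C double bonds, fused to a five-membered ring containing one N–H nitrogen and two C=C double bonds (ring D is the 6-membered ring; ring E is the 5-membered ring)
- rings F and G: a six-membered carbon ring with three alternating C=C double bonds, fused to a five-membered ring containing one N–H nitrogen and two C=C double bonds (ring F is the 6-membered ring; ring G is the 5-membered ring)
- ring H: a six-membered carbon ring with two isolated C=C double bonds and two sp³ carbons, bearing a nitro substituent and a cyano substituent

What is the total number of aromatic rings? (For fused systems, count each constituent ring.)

Ring A is fully conjugated (every ring atom contributes a p orbital); 2 ring double bonds (4 π electrons) plus a heteroatom lone pair (2) give 6 π electrons. That satisfies 4n+2 with n=1, so ring A is aromatic (thiazole).
Rings B and C form a fused bicyclic system (with one sulfur) with 9 sp² atoms and 10 π electrons from ring double bonds plus a heteroatom lone pair. 10 = 4(2)+2, so the system is aromatic and both rings count as aromatic (benzothiophene).
Rings D and E form a fused bicyclic system (with one N–H) with 9 sp² atoms and 10 π electrons from ring double bonds plus a heteroatom lone pair. 10 = 4(2)+2, so the system is aromatic and both rings count as aromatic (indole).
Rings F and G form a fused bicyclic system (with one N–H) with 9 sp² atoms and 10 π electrons from ring double bonds plus a heteroatom lone pair. 10 = 4(2)+2, so the system is aromatic and both rings count as aromatic (indole).
Ring H has two sp³ carbons, so it is not fully conjugated — not aromatic (1,4-cyclohexadiene).
Aromatic: A, B, C, D, E, F, G. Total: 7.

7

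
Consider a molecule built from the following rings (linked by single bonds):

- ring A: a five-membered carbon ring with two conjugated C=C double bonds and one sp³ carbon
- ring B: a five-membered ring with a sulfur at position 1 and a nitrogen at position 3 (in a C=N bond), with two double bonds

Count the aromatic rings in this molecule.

Ring A has one sp³ carbon, so it is not fully conjugated — not aromatic (cyclopentadiene).
Ring B is planar and fully conjugated; 2 ring double bonds (4 π electrons) plus a heteroatom lone pair (2) give 6 π electrons. That satisfies 4n+2 with n=1, so ring B is aromatic (thiazole).
Aromatic: B. Total: 1.

1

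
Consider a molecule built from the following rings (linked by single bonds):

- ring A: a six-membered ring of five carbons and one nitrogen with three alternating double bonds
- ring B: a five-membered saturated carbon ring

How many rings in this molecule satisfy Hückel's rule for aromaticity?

1

Ring A has a continuous p-orbital overlap around the ring; 3 ring double bonds give 6 π electrons. Since 6 = 4n+2 (n=1), ring A is aromatic (pyridine).
Ring B has only sp³ atoms, so it is not fully conjugated — not aromatic (cyclopentane).
Aromatic: A. Total: 1.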